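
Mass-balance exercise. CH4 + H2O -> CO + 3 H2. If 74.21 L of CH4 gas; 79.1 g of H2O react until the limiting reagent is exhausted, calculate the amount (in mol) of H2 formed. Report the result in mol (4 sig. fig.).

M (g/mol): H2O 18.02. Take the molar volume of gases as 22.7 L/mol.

9.807 mol

n(CH4) = 74.21 / 22.7 = 3.269 mol
n(H2O) = 79.10 / 18.02 = 4.390 mol
n/ν for CH4 = 3.269/1 = 3.269
n/ν for H2O = 4.390/1 = 4.390
Smallest n/ν is CH4 → limiting reagent.
n(H2) = (3/1) × 3.269 = 9.807 mol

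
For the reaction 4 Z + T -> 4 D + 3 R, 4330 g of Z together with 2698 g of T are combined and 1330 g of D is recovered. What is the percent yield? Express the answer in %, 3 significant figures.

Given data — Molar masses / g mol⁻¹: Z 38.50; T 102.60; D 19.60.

n(Z) = 4330 / 38.50 = 112.5 mol
n(T) = 2698 / 102.60 = 26.30 mol
n/ν → Z: 28.13, T: 26.30; T is limiting.
theoretical n(D) = (4/1) × 26.30 = 105.2 mol → 2062 g
% yield = 1330 / 2062 × 100 = 64.50 %

64.5 %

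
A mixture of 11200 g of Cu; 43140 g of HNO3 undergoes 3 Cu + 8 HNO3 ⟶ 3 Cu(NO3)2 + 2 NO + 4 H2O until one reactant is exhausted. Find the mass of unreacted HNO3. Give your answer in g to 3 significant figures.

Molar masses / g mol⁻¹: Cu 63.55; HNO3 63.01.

n(Cu) = 11200 / 63.55 = 176.2 mol
n(HNO3) = 43140 / 63.01 = 684.7 mol
n/ν → Cu: 58.73, HNO3: 85.59; Cu is limiting.
HNO3 consumed = (8/3) × 176.2 = 469.9 mol
HNO3 remaining = 684.7 − 469.9 = 214.8 mol
mass = 214.8 × 63.01 = 13530 g

13500 g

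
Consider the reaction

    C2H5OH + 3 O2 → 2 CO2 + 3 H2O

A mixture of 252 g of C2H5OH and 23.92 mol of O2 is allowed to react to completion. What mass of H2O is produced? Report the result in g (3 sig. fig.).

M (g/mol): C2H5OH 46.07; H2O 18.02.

n(C2H5OH) = 252.0 / 46.07 = 5.470 mol
n(O2) = 23.92 mol
n/ν for C2H5OH = 5.470/1 = 5.470
n/ν for O2 = 23.92/3 = 7.973
Smallest n/ν is C2H5OH → limiting reagent.
n(H2O) = (3/1) × 5.470 = 16.41 mol
mass = 16.41 × 18.02 = 295.7 g

296 g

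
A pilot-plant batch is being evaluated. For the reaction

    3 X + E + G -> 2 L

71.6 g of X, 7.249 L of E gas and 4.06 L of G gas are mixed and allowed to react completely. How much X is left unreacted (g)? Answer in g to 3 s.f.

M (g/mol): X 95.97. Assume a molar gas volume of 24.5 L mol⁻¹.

n(X) = 71.60 / 95.97 = 0.7461 mol
n(E) = 7.249 / 24.5 = 0.2959 mol
n(G) = 4.060 / 24.5 = 0.1657 mol
n/ν → X: 0.2487, E: 0.2959, G: 0.1657; G is limiting.
X consumed = (3/1) × 0.1657 = 0.4971 mol
X remaining = 0.7461 − 0.4971 = 0.2490 mol
mass = 0.2490 × 95.97 = 23.90 g

23.9 g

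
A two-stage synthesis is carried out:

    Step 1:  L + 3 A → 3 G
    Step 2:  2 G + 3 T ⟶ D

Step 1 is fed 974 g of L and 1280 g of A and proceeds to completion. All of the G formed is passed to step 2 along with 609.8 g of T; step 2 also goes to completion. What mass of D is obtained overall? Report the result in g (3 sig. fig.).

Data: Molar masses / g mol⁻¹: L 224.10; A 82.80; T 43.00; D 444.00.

Step 1:
n(L) = 974.0 / 224.10 = 4.346 mol
n(A) = 1280 / 82.80 = 15.46 mol
n/ν for L = 4.346/1 = 4.346
n/ν for A = 15.46/3 = 5.153
Smallest n/ν is L → limiting reagent.
n(G) produced = (3/1) × 4.346 = 13.04 mol
Step 2:
n(G) available = 13.04 mol
n(T) = 609.8 / 43.00 = 14.18 mol
n/ν for G = 13.04/2 = 6.520
n/ν for T = 14.18/3 = 4.727
Smallest n/ν is T → limiting reagent.
n(D) = (1/3) × 14.18 = 4.727 mol
mass = 4.727 × 444.00 = 2099 g

2100 g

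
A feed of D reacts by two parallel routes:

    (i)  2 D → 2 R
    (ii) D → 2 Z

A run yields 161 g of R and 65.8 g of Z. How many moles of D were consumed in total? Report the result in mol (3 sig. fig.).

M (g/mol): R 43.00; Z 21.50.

n(R) = 161 / 43.00 = 3.744 mol
n(Z) = 65.8 / 21.50 = 3.060 mol
n(D) via (i) = (2/2)×3.744 = 3.744 mol
n(D) via (ii) = (1/2)×3.060 = 1.530 mol
total n(D) = 3.744 + 1.530 = 5.274 mol

5.27 mol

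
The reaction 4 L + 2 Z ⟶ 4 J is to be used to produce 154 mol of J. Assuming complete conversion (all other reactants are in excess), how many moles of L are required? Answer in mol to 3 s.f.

n(J) = 154.0 mol
n(L) = (4/4) × 154.0 = 154.0 mol

154 mol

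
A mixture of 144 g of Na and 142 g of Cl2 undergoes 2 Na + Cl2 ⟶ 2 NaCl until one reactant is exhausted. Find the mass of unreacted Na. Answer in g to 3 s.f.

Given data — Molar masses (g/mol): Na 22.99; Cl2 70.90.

n(Na) = 144.0 / 22.99 = 6.264 mol
n(Cl2) = 142.0 / 70.90 = 2.003 mol
n/ν for Na = 6.264/2 = 3.132
n/ν for Cl2 = 2.003/1 = 2.003
Smallest n/ν is Cl2 → limiting reagent.
Na consumed = (2/1) × 2.003 = 4.006 mol
Na remaining = 6.264 − 4.006 = 2.258 mol
mass = 2.258 × 22.99 = 51.91 g

51.9 g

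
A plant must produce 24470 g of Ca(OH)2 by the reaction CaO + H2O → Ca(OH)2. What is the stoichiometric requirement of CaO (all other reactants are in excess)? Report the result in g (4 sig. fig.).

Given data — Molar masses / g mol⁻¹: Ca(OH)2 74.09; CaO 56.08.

18520 g

n(Ca(OH)2) = 24470 / 74.09 = 330.3 mol
n(CaO) = (1/1) × 330.3 = 330.3 mol
mass = 330.3 × 56.08 = 18520 g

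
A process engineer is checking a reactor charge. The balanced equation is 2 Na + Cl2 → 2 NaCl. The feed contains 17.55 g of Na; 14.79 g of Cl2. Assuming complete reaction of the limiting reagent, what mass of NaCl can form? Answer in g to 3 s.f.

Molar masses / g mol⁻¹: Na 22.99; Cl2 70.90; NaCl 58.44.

n(Na) = 17.55 / 22.99 = 0.7634 mol
n(Cl2) = 14.79 / 70.90 = 0.2086 mol
n/ν → Na: 0.3817, Cl2: 0.2086; Cl2 is limiting.
n(NaCl) = (2/1) × 0.2086 = 0.4172 mol
mass = 0.4172 × 58.44 = 24.38 g

24.4 g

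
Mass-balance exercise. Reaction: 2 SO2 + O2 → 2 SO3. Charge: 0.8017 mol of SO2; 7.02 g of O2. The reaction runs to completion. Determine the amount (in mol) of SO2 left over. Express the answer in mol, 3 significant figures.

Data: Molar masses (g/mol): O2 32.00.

n(SO2) = 0.8017 mol
n(O2) = 7.020 / 32.00 = 0.2194 mol
n/ν → SO2: 0.4009, O2: 0.2194; O2 is limiting.
SO2 consumed = (2/1) × 0.2194 = 0.4388 mol
SO2 remaining = 0.8017 − 0.4388 = 0.3629 mol

0.363 mol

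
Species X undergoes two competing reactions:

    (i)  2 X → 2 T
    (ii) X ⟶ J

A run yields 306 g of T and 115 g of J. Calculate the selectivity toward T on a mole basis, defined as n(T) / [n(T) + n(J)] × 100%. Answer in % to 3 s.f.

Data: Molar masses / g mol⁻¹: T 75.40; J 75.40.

72.7 %

n(T) = 306 / 75.40 = 4.058 mol
n(J) = 115 / 75.40 = 1.525 mol
selectivity = 4.058/(4.058+1.525) × 100 = 72.68 %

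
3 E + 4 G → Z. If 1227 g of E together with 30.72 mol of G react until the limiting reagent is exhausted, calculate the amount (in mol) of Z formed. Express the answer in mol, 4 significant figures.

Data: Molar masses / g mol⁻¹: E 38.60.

7.680 mol

n(E) = 1227 / 38.60 = 31.79 mol
n(G) = 30.72 mol
n/ν for E = 31.79/3 = 10.60
n/ν for G = 30.72/4 = 7.680
Smallest n/ν is G → limiting reagent.
n(Z) = (1/4) × 30.72 = 7.680 mol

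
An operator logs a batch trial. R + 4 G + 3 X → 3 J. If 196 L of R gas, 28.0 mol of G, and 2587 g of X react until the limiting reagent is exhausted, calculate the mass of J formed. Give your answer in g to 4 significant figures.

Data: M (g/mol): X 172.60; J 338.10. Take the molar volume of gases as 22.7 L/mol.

5068 g

n(R) = 196.0 / 22.7 = 8.634 mol
n(G) = 28.00 mol
n(X) = 2587 / 172.60 = 14.99 mol
n/ν for R = 8.634/1 = 8.634
n/ν for G = 28.00/4 = 7.000
n/ν for X = 14.99/3 = 4.997
Smallest n/ν is X → limiting reagent.
n(J) = (3/3) × 14.99 = 14.99 mol
mass = 14.99 × 338.10 = 5068 g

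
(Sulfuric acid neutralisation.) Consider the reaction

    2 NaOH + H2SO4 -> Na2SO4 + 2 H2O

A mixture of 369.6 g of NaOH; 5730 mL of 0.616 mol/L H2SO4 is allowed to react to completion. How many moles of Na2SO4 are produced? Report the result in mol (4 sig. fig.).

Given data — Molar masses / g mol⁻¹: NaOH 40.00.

n(NaOH) = 369.6 / 40.00 = 9.240 mol
n(H2SO4) = 0.616 × 5730/1000 = 3.530 mol
n/ν for NaOH = 9.240/2 = 4.620
n/ν for H2SO4 = 3.530/1 = 3.530
Smallest n/ν is H2SO4 → limiting reagent.
n(Na2SO4) = (1/1) × 3.530 = 3.530 mol

3.530 mol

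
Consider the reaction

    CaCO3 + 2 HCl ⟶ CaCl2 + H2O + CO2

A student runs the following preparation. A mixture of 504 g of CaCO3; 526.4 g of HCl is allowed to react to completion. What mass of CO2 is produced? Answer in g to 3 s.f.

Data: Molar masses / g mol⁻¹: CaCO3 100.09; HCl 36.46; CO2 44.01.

222 g

n(CaCO3) = 504.0 / 100.09 = 5.035 mol
n(HCl) = 526.4 / 36.46 = 14.44 mol
n/ν → CaCO3: 5.035, HCl: 7.220; CaCO3 is limiting.
n(CO2) = (1/1) × 5.035 = 5.035 mol
mass = 5.035 × 44.01 = 221.6 g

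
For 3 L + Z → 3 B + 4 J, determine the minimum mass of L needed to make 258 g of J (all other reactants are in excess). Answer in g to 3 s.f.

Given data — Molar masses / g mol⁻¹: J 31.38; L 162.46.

n(J) = 258 / 31.38 = 8.222 mol
n(L) = (3/4) × 8.222 = 6.167 mol
mass = 6.167 × 162.46 = 1002 g

1000 g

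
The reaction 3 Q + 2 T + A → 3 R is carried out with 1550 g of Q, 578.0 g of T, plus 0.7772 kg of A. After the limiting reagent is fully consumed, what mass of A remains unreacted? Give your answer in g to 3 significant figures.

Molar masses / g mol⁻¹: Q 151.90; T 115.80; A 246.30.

n(Q) = 1550 / 151.90 = 10.20 mol
n(T) = 578.0 / 115.80 = 4.991 mol
n(A) = 0.7772×1000 / 246.30 = 3.156 mol
n/ν for Q = 10.20/3 = 3.400
n/ν for T = 4.991/2 = 2.496
n/ν for A = 3.156/1 = 3.156
Smallest n/ν is T → limiting reagent.
A consumed = (1/2) × 4.991 = 2.496 mol
A remaining = 3.156 − 2.496 = 0.6600 mol
mass = 0.6600 × 246.30 = 162.6 g

163 g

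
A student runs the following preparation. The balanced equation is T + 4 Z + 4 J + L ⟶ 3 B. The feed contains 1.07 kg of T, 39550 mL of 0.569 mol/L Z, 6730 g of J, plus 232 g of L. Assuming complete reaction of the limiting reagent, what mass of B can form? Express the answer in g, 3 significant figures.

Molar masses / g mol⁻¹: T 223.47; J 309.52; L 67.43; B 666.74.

n(T) = 1.070×1000 / 223.47 = 4.788 mol
n(Z) = 0.569 × 39550/1000 = 22.50 mol
n(J) = 6730 / 309.52 = 21.74 mol
n(L) = 232.0 / 67.43 = 3.441 mol
n/ν → T: 4.788, Z: 5.625, J: 5.435, L: 3.441; L is limiting.
n(B) = (3/1) × 3.441 = 10.32 mol
mass = 10.32 × 666.74 = 6881 g

6880 g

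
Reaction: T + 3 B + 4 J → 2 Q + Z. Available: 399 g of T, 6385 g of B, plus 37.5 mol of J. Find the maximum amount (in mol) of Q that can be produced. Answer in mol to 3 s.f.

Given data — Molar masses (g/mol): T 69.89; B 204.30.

11.4 mol

n(T) = 399.0 / 69.89 = 5.709 mol
n(B) = 6385 / 204.30 = 31.25 mol
n(J) = 37.50 mol
n/ν → T: 5.709, B: 10.42, J: 9.375; T is limiting.
n(Q) = (2/1) × 5.709 = 11.42 mol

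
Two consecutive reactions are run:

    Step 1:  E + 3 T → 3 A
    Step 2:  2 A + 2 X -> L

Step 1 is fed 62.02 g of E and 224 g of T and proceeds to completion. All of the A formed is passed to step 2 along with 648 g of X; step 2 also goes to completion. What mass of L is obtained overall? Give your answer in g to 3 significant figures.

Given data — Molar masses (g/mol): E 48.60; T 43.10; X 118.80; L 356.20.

Step 1:
n(E) = 62.02 / 48.60 = 1.276 mol
n(T) = 224.0 / 43.10 = 5.197 mol
n/ν for E = 1.276/1 = 1.276
n/ν for T = 5.197/3 = 1.732
Smallest n/ν is E → limiting reagent.
n(A) produced = (3/1) × 1.276 = 3.828 mol
Step 2:
n(A) available = 3.828 mol
n(X) = 648.0 / 118.80 = 5.455 mol
n/ν for A = 3.828/2 = 1.914
n/ν for X = 5.455/2 = 2.728
Smallest n/ν is A → limiting reagent.
n(L) = (1/2) × 3.828 = 1.914 mol
mass = 1.914 × 356.20 = 681.8 g

682 g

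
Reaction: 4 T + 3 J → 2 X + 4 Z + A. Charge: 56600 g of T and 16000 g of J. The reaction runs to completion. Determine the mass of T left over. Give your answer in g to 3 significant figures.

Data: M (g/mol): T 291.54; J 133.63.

n(T) = 56600 / 291.54 = 194.1 mol
n(J) = 16000 / 133.63 = 119.7 mol
n/ν → T: 48.53, J: 39.90; J is limiting.
T consumed = (4/3) × 119.7 = 159.6 mol
T remaining = 194.1 − 159.6 = 34.50 mol
mass = 34.50 × 291.54 = 10060 g

10100 g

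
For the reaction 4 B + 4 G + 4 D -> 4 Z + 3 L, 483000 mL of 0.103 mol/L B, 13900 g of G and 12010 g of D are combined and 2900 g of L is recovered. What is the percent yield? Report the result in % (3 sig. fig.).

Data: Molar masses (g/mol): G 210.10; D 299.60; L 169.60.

n(B) = 0.103 × 483000/1000 = 49.75 mol
n(G) = 13900 / 210.10 = 66.16 mol
n(D) = 12010 / 299.60 = 40.09 mol
n/ν for B = 49.75/4 = 12.44
n/ν for G = 66.16/4 = 16.54
n/ν for D = 40.09/4 = 10.02
Smallest n/ν is D → limiting reagent.
theoretical n(L) = (3/4) × 40.09 = 30.07 mol → 5100 g
% yield = 2900 / 5100 × 100 = 56.86 %

56.9 %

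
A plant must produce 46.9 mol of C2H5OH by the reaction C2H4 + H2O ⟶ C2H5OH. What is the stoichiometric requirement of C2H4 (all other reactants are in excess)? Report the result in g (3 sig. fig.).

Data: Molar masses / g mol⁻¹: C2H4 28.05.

n(C2H5OH) = 46.90 mol
n(C2H4) = (1/1) × 46.90 = 46.90 mol
mass = 46.90 × 28.05 = 1316 g

1320 g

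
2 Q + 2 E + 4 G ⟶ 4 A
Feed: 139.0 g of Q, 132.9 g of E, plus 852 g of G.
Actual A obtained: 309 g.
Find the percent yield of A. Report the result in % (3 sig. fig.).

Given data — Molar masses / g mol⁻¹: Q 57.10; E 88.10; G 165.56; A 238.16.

n(Q) = 139.0 / 57.10 = 2.434 mol
n(E) = 132.9 / 88.10 = 1.509 mol
n(G) = 852.0 / 165.56 = 5.146 mol
n/ν for Q = 2.434/2 = 1.217
n/ν for E = 1.509/2 = 0.7545
n/ν for G = 5.146/4 = 1.287
Smallest n/ν is E → limiting reagent.
theoretical n(A) = (4/2) × 1.509 = 3.018 mol → 718.8 g
% yield = 309 / 718.8 × 100 = 42.99 %

43.0 %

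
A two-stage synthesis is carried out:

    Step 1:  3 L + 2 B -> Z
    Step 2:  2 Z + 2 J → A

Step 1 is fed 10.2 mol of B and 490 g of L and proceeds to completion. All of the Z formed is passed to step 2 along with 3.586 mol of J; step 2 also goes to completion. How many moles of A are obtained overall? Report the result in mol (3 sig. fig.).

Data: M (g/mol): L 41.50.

Step 1:
n(B) = 10.20 mol
n(L) = 490.0 / 41.50 = 11.81 mol
n/ν for B = 10.20/2 = 5.100
n/ν for L = 11.81/3 = 3.937
Smallest n/ν is L → limiting reagent.
n(Z) produced = (1/3) × 11.81 = 3.937 mol
Step 2:
n(Z) available = 3.937 mol
n(J) = 3.586 mol
n/ν for Z = 3.937/2 = 1.969
n/ν for J = 3.586/2 = 1.793
Smallest n/ν is J → limiting reagent.
n(A) = (1/2) × 3.586 = 1.793 mol

1.79 mol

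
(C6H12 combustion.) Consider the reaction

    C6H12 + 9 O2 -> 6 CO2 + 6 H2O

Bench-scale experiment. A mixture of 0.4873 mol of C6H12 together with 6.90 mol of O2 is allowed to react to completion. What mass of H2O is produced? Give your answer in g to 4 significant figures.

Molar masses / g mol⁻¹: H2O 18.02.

n(C6H12) = 0.4873 mol
n(O2) = 6.900 mol
n/ν for C6H12 = 0.4873/1 = 0.4873
n/ν for O2 = 6.900/9 = 0.7667
Smallest n/ν is C6H12 → limiting reagent.
n(H2O) = (6/1) × 0.4873 = 2.924 mol
mass = 2.924 × 18.02 = 52.69 g

52.69 g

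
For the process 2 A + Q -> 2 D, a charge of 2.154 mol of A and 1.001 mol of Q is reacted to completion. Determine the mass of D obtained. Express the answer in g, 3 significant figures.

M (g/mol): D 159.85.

n(A) = 2.154 mol
n(Q) = 1.001 mol
n/ν → A: 1.077, Q: 1.001; Q is limiting.
n(D) = (2/1) × 1.001 = 2.002 mol
mass = 2.002 × 159.85 = 320.0 g

320 g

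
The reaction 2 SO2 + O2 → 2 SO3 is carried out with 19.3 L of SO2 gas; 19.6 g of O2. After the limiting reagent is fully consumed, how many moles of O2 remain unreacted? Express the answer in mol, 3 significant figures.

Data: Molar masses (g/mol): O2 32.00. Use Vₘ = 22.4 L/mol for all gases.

n(SO2) = 19.30 / 22.4 = 0.8616 mol
n(O2) = 19.60 / 32.00 = 0.6125 mol
n/ν for SO2 = 0.8616/2 = 0.4308
n/ν for O2 = 0.6125/1 = 0.6125
Smallest n/ν is SO2 → limiting reagent.
O2 consumed = (1/2) × 0.8616 = 0.4308 mol
O2 remaining = 0.6125 − 0.4308 = 0.1817 mol

0.182 mol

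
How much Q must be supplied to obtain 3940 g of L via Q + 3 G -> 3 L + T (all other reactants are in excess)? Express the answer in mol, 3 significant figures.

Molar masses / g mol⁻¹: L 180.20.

n(L) = 3940 / 180.20 = 21.86 mol
n(Q) = (1/3) × 21.86 = 7.287 mol

7.29 mol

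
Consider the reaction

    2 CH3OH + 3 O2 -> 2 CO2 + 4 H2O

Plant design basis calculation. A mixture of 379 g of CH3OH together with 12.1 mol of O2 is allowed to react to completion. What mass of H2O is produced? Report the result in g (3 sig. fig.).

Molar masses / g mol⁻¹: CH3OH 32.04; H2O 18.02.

291 g

n(CH3OH) = 379.0 / 32.04 = 11.83 mol
n(O2) = 12.10 mol
n/ν for CH3OH = 11.83/2 = 5.915
n/ν for O2 = 12.10/3 = 4.033
Smallest n/ν is O2 → limiting reagent.
n(H2O) = (4/3) × 12.10 = 16.13 mol
mass = 16.13 × 18.02 = 290.7 g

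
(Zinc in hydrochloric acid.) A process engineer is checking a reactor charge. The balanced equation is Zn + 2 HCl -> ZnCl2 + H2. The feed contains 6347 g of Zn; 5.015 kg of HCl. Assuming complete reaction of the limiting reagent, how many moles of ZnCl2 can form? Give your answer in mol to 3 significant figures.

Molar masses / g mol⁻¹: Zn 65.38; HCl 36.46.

68.8 mol

n(Zn) = 6347 / 65.38 = 97.08 mol
n(HCl) = 5.015×1000 / 36.46 = 137.5 mol
n/ν → Zn: 97.08, HCl: 68.75; HCl is limiting.
n(ZnCl2) = (1/2) × 137.5 = 68.75 mol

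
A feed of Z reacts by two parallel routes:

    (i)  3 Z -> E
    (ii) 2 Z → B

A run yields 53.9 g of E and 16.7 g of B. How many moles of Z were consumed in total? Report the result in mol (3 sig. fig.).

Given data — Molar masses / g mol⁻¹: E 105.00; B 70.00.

n(E) = 53.9 / 105.00 = 0.5133 mol
n(B) = 16.7 / 70.00 = 0.2386 mol
n(Z) via (i) = (3/1)×0.5133 = 1.540 mol
n(Z) via (ii) = (2/1)×0.2386 = 0.4772 mol
total n(Z) = 1.540 + 0.4772 = 2.017 mol

2.02 mol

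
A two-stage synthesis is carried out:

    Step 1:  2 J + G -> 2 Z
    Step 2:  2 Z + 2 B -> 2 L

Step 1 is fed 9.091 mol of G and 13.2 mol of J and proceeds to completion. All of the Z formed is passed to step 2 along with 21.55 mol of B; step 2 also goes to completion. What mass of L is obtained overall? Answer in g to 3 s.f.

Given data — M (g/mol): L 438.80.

Step 1:
n(G) = 9.091 mol
n(J) = 13.20 mol
n/ν → G: 9.091, J: 6.600; J is limiting.
n(Z) produced = (2/2) × 13.20 = 13.20 mol
Step 2:
n(Z) available = 13.20 mol
n(B) = 21.55 mol
n/ν → Z: 6.600, B: 10.78; Z is limiting.
n(L) = (2/2) × 13.20 = 13.20 mol
mass = 13.20 × 438.80 = 5792 g

5790 g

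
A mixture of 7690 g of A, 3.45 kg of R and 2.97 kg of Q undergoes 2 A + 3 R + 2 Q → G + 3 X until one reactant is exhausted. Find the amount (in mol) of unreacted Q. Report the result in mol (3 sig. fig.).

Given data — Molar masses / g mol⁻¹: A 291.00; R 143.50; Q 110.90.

10.8 mol

n(A) = 7690 / 291.00 = 26.43 mol
n(R) = 3.450×1000 / 143.50 = 24.04 mol
n(Q) = 2.970×1000 / 110.90 = 26.78 mol
n/ν for A = 26.43/2 = 13.22
n/ν for R = 24.04/3 = 8.013
n/ν for Q = 26.78/2 = 13.39
Smallest n/ν is R → limiting reagent.
Q consumed = (2/3) × 24.04 = 16.03 mol
Q remaining = 26.78 − 16.03 = 10.75 mol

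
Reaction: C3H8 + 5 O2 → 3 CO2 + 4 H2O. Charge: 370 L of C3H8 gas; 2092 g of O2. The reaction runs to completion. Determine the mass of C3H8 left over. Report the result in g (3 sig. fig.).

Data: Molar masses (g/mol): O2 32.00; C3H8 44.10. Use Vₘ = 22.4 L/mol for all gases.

152 g

n(C3H8) = 370.0 / 22.4 = 16.52 mol
n(O2) = 2092 / 32.00 = 65.38 mol
n/ν for C3H8 = 16.52/1 = 16.52
n/ν for O2 = 65.38/5 = 13.08
Smallest n/ν is O2 → limiting reagent.
C3H8 consumed = (1/5) × 65.38 = 13.08 mol
C3H8 remaining = 16.52 − 13.08 = 3.440 mol
mass = 3.440 × 44.10 = 151.7 g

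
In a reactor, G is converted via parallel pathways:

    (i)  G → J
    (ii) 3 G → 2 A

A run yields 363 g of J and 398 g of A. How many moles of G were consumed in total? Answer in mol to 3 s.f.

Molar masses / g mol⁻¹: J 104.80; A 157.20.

n(J) = 363 / 104.80 = 3.464 mol
n(A) = 398 / 157.20 = 2.532 mol
n(G) via (i) = (1/1)×3.464 = 3.464 mol
n(G) via (ii) = (3/2)×2.532 = 3.798 mol
total n(G) = 3.464 + 3.798 = 7.262 mol

7.26 mol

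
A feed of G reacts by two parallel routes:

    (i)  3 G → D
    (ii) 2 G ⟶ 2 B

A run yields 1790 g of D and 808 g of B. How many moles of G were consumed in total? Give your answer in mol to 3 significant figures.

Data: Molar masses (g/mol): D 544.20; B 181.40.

14.3 mol

n(D) = 1790 / 544.20 = 3.289 mol
n(B) = 808 / 181.40 = 4.454 mol
n(G) via (i) = (3/1)×3.289 = 9.867 mol
n(G) via (ii) = (2/2)×4.454 = 4.454 mol
total n(G) = 9.867 + 4.454 = 14.32 mol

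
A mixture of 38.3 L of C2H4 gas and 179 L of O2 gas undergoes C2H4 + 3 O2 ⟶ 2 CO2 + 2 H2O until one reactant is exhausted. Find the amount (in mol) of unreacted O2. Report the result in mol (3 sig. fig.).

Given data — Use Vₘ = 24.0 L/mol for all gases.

n(C2H4) = 38.30 / 24.0 = 1.596 mol
n(O2) = 179.0 / 24.0 = 7.458 mol
n/ν for C2H4 = 1.596/1 = 1.596
n/ν for O2 = 7.458/3 = 2.486
Smallest n/ν is C2H4 → limiting reagent.
O2 consumed = (3/1) × 1.596 = 4.788 mol
O2 remaining = 7.458 − 4.788 = 2.670 mol

2.67 mol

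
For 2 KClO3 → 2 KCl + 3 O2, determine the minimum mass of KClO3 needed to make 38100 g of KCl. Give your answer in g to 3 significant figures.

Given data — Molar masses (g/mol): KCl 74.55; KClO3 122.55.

n(KCl) = 38100 / 74.55 = 511.1 mol
n(KClO3) = (2/2) × 511.1 = 511.1 mol
mass = 511.1 × 122.55 = 62640 g

62600 g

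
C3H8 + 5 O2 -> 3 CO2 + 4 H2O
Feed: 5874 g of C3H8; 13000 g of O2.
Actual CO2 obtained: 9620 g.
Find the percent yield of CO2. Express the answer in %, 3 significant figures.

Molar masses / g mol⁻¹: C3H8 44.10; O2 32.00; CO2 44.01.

n(C3H8) = 5874 / 44.10 = 133.2 mol
n(O2) = 13000 / 32.00 = 406.3 mol
n/ν for C3H8 = 133.2/1 = 133.2
n/ν for O2 = 406.3/5 = 81.26
Smallest n/ν is O2 → limiting reagent.
theoretical n(CO2) = (3/5) × 406.3 = 243.8 mol → 10730 g
% yield = 9620 / 10730 × 100 = 89.66 %

89.7 %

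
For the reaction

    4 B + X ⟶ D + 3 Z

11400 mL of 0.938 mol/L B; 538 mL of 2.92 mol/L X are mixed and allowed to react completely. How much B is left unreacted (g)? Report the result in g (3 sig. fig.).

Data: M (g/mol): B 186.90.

824 g

n(B) = 0.938 × 11400/1000 = 10.69 mol
n(X) = 2.92 × 538.0/1000 = 1.571 mol
n/ν for B = 10.69/4 = 2.673
n/ν for X = 1.571/1 = 1.571
Smallest n/ν is X → limiting reagent.
B consumed = (4/1) × 1.571 = 6.284 mol
B remaining = 10.69 − 6.284 = 4.406 mol
mass = 4.406 × 186.90 = 823.5 g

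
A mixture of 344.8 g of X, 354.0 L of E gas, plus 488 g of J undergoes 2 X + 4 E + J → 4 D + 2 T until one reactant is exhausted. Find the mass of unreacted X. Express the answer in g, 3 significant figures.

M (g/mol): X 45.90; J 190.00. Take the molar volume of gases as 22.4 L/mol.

109 g

n(X) = 344.8 / 45.90 = 7.512 mol
n(E) = 354.0 / 22.4 = 15.80 mol
n(J) = 488.0 / 190.00 = 2.568 mol
n/ν → X: 3.756, E: 3.950, J: 2.568; J is limiting.
X consumed = (2/1) × 2.568 = 5.136 mol
X remaining = 7.512 − 5.136 = 2.376 mol
mass = 2.376 × 45.90 = 109.1 g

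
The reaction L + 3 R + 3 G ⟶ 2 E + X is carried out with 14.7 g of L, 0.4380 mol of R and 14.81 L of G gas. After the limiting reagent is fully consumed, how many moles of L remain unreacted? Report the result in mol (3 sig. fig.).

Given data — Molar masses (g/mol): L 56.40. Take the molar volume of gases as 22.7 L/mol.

0.115 mol

n(L) = 14.70 / 56.40 = 0.2606 mol
n(R) = 0.4380 mol
n(G) = 14.81 / 22.7 = 0.6524 mol
n/ν → L: 0.2606, R: 0.1460, G: 0.2175; R is limiting.
L consumed = (1/3) × 0.4380 = 0.1460 mol
L remaining = 0.2606 − 0.1460 = 0.1146 mol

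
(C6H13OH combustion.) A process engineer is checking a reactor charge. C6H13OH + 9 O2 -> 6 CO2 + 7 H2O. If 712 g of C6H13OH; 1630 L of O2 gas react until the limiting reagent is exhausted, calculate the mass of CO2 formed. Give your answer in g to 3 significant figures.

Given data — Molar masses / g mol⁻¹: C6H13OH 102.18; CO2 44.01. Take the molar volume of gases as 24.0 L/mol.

n(C6H13OH) = 712.0 / 102.18 = 6.968 mol
n(O2) = 1630 / 24.0 = 67.92 mol
n/ν → C6H13OH: 6.968, O2: 7.547; C6H13OH is limiting.
n(CO2) = (6/1) × 6.968 = 41.81 mol
mass = 41.81 × 44.01 = 1840 g

1840 g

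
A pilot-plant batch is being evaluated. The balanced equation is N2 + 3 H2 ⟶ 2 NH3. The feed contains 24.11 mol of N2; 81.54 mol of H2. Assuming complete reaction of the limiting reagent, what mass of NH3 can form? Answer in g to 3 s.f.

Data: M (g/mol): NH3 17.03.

n(N2) = 24.11 mol
n(H2) = 81.54 mol
n/ν for N2 = 24.11/1 = 24.11
n/ν for H2 = 81.54/3 = 27.18
Smallest n/ν is N2 → limiting reagent.
n(NH3) = (2/1) × 24.11 = 48.22 mol
mass = 48.22 × 17.03 = 821.2 g

821 g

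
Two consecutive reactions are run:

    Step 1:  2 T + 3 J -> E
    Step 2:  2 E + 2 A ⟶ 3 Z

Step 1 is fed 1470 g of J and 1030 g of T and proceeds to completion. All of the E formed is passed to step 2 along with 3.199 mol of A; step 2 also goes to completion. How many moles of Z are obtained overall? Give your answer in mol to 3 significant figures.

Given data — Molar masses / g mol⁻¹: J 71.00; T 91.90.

4.80 mol

Step 1:
n(J) = 1470 / 71.00 = 20.70 mol
n(T) = 1030 / 91.90 = 11.21 mol
n/ν for J = 20.70/3 = 6.900
n/ν for T = 11.21/2 = 5.605
Smallest n/ν is T → limiting reagent.
n(E) produced = (1/2) × 11.21 = 5.605 mol
Step 2:
n(E) available = 5.605 mol
n(A) = 3.199 mol
n/ν for E = 5.605/2 = 2.803
n/ν for A = 3.199/2 = 1.600
Smallest n/ν is A → limiting reagent.
n(Z) = (3/2) × 3.199 = 4.799 mol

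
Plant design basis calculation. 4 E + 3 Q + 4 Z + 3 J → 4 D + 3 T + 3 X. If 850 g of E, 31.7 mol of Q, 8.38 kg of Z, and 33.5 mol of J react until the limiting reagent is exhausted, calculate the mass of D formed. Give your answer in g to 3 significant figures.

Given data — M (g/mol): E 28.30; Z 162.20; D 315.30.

n(E) = 850.0 / 28.30 = 30.04 mol
n(Q) = 31.70 mol
n(Z) = 8.380×1000 / 162.20 = 51.66 mol
n(J) = 33.50 mol
n/ν for E = 30.04/4 = 7.510
n/ν for Q = 31.70/3 = 10.57
n/ν for Z = 51.66/4 = 12.92
n/ν for J = 33.50/3 = 11.17
Smallest n/ν is E → limiting reagent.
n(D) = (4/4) × 30.04 = 30.04 mol
mass = 30.04 × 315.30 = 9472 g

9470 g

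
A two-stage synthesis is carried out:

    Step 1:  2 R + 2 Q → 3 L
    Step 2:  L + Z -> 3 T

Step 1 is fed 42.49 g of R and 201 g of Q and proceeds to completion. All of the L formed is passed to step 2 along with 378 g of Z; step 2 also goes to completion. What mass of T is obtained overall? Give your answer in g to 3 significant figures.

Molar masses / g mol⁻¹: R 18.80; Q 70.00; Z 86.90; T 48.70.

495 g

Step 1:
n(R) = 42.49 / 18.80 = 2.260 mol
n(Q) = 201.0 / 70.00 = 2.871 mol
n/ν → R: 1.130, Q: 1.436; R is limiting.
n(L) produced = (3/2) × 2.260 = 3.390 mol
Step 2:
n(L) available = 3.390 mol
n(Z) = 378.0 / 86.90 = 4.350 mol
n/ν → L: 3.390, Z: 4.350; L is limiting.
n(T) = (3/1) × 3.390 = 10.17 mol
mass = 10.17 × 48.70 = 495.3 g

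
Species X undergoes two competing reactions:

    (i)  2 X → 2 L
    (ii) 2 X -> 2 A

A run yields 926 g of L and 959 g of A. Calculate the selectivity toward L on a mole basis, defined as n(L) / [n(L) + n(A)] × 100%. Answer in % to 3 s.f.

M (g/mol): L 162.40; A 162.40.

n(L) = 926 / 162.40 = 5.702 mol
n(A) = 959 / 162.40 = 5.905 mol
selectivity = 5.702/(5.702+5.905) × 100 = 49.13 %

49.1 %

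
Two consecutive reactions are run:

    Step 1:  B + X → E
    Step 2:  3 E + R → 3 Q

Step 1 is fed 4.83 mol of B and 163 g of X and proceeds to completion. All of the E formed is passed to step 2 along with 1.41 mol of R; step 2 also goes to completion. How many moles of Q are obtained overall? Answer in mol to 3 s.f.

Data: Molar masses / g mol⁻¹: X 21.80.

Step 1:
n(B) = 4.830 mol
n(X) = 163.0 / 21.80 = 7.477 mol
n/ν for B = 4.830/1 = 4.830
n/ν for X = 7.477/1 = 7.477
Smallest n/ν is B → limiting reagent.
n(E) produced = (1/1) × 4.830 = 4.830 mol
Step 2:
n(E) available = 4.830 mol
n(R) = 1.410 mol
n/ν for E = 4.830/3 = 1.610
n/ν for R = 1.410/1 = 1.410
Smallest n/ν is R → limiting reagent.
n(Q) = (3/1) × 1.410 = 4.230 mol

4.23 mol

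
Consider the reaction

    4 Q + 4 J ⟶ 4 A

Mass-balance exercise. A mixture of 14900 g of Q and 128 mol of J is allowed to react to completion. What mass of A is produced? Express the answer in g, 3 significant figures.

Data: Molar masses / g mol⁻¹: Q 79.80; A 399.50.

n(Q) = 14900 / 79.80 = 186.7 mol
n(J) = 128.0 mol
n/ν for Q = 186.7/4 = 46.68
n/ν for J = 128.0/4 = 32.00
Smallest n/ν is J → limiting reagent.
n(A) = (4/4) × 128.0 = 128.0 mol
mass = 128.0 × 399.50 = 51140 g

51100 g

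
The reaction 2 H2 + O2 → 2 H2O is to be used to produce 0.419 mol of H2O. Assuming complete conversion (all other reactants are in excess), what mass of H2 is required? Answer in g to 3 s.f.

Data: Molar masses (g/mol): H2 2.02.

0.846 g

n(H2O) = 0.4190 mol
n(H2) = (2/2) × 0.4190 = 0.4190 mol
mass = 0.4190 × 2.02 = 0.8464 g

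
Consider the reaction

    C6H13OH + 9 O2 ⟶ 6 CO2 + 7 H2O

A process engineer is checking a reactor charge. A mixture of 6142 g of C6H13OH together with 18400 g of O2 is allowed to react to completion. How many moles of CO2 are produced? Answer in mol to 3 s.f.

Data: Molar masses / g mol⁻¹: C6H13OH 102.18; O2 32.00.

361 mol

n(C6H13OH) = 6142 / 102.18 = 60.11 mol
n(O2) = 18400 / 32.00 = 575.0 mol
n/ν → C6H13OH: 60.11, O2: 63.89; C6H13OH is limiting.
n(CO2) = (6/1) × 60.11 = 360.7 mol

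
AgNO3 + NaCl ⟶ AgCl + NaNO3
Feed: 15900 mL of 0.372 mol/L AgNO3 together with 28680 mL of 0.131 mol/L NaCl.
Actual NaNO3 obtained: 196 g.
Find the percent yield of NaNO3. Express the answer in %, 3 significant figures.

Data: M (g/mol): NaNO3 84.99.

n(AgNO3) = 0.372 × 15900/1000 = 5.915 mol
n(NaCl) = 0.131 × 28680/1000 = 3.757 mol
n/ν for AgNO3 = 5.915/1 = 5.915
n/ν for NaCl = 3.757/1 = 3.757
Smallest n/ν is NaCl → limiting reagent.
theoretical n(NaNO3) = (1/1) × 3.757 = 3.757 mol → 319.3 g
% yield = 196 / 319.3 × 100 = 61.38 %

61.4 %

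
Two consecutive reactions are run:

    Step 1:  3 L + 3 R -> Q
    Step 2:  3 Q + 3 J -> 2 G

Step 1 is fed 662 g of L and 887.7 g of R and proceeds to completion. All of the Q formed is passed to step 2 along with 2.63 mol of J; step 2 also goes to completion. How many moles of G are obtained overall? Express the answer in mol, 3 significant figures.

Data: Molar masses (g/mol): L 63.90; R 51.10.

1.75 mol

Step 1:
n(L) = 662.0 / 63.90 = 10.36 mol
n(R) = 887.7 / 51.10 = 17.37 mol
n/ν for L = 10.36/3 = 3.453
n/ν for R = 17.37/3 = 5.790
Smallest n/ν is L → limiting reagent.
n(Q) produced = (1/3) × 10.36 = 3.453 mol
Step 2:
n(Q) available = 3.453 mol
n(J) = 2.630 mol
n/ν for Q = 3.453/3 = 1.151
n/ν for J = 2.630/3 = 0.8767
Smallest n/ν is J → limiting reagent.
n(G) = (2/3) × 2.630 = 1.753 mol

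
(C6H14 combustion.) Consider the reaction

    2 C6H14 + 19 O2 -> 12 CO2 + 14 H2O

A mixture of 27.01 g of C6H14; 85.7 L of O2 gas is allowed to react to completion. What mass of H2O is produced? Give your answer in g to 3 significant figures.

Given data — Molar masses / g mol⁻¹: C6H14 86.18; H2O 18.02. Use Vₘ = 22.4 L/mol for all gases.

n(C6H14) = 27.01 / 86.18 = 0.3134 mol
n(O2) = 85.70 / 22.4 = 3.826 mol
n/ν for C6H14 = 0.3134/2 = 0.1567
n/ν for O2 = 3.826/19 = 0.2014
Smallest n/ν is C6H14 → limiting reagent.
n(H2O) = (14/2) × 0.3134 = 2.194 mol
mass = 2.194 × 18.02 = 39.54 g

39.5 g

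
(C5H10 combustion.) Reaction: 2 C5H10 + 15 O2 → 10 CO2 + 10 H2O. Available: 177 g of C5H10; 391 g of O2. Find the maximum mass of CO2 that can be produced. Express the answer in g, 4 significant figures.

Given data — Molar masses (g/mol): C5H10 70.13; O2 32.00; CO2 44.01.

358.5 g

n(C5H10) = 177.0 / 70.13 = 2.524 mol
n(O2) = 391.0 / 32.00 = 12.22 mol
n/ν for C5H10 = 2.524/2 = 1.262
n/ν for O2 = 12.22/15 = 0.8147
Smallest n/ν is O2 → limiting reagent.
n(CO2) = (10/15) × 12.22 = 8.147 mol
mass = 8.147 × 44.01 = 358.5 g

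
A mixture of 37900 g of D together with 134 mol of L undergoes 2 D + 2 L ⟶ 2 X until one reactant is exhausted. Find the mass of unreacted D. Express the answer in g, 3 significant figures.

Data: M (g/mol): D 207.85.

n(D) = 37900 / 207.85 = 182.3 mol
n(L) = 134.0 mol
n/ν → D: 91.15, L: 67.00; L is limiting.
D consumed = (2/2) × 134.0 = 134.0 mol
D remaining = 182.3 − 134.0 = 48.30 mol
mass = 48.30 × 207.85 = 10040 g

10000 g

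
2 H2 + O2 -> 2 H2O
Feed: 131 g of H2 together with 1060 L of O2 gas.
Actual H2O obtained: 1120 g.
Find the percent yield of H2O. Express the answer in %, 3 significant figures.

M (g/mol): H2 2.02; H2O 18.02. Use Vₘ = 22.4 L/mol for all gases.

n(H2) = 131.0 / 2.02 = 64.85 mol
n(O2) = 1060 / 22.4 = 47.32 mol
n/ν for H2 = 64.85/2 = 32.43
n/ν for O2 = 47.32/1 = 47.32
Smallest n/ν is H2 → limiting reagent.
theoretical n(H2O) = (2/2) × 64.85 = 64.85 mol → 1169 g
% yield = 1120 / 1169 × 100 = 95.81 %

95.8 %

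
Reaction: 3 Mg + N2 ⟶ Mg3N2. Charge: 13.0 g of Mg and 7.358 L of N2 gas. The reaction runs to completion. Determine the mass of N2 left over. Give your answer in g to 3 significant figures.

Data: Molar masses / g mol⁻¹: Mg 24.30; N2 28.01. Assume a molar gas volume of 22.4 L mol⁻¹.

4.21 g

n(Mg) = 13.00 / 24.30 = 0.5350 mol
n(N2) = 7.358 / 22.4 = 0.3285 mol
n/ν for Mg = 0.5350/3 = 0.1783
n/ν for N2 = 0.3285/1 = 0.3285
Smallest n/ν is Mg → limiting reagent.
N2 consumed = (1/3) × 0.5350 = 0.1783 mol
N2 remaining = 0.3285 − 0.1783 = 0.1502 mol
mass = 0.1502 × 28.01 = 4.207 g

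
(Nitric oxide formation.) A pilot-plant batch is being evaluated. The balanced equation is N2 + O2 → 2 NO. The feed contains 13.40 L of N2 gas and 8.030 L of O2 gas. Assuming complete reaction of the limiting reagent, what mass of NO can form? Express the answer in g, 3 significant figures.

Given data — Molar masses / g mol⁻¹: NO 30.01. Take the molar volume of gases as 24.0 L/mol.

20.1 g

n(N2) = 13.40 / 24.0 = 0.5583 mol
n(O2) = 8.030 / 24.0 = 0.3346 mol
n/ν → N2: 0.5583, O2: 0.3346; O2 is limiting.
n(NO) = (2/1) × 0.3346 = 0.6692 mol
mass = 0.6692 × 30.01 = 20.08 g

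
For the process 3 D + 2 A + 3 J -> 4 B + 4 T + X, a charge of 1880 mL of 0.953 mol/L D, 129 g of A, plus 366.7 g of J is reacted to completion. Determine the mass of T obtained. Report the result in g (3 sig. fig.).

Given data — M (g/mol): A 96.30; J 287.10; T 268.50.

n(D) = 0.953 × 1880/1000 = 1.792 mol
n(A) = 129.0 / 96.30 = 1.340 mol
n(J) = 366.7 / 287.10 = 1.277 mol
n/ν for D = 1.792/3 = 0.5973
n/ν for A = 1.340/2 = 0.6700
n/ν for J = 1.277/3 = 0.4257
Smallest n/ν is J → limiting reagent.
n(T) = (4/3) × 1.277 = 1.703 mol
mass = 1.703 × 268.50 = 457.3 g

457 g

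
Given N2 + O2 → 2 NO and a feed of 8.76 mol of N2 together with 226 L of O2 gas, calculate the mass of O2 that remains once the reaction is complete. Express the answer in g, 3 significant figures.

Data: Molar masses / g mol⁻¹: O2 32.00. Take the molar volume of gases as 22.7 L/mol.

38.3 g

n(N2) = 8.760 mol
n(O2) = 226.0 / 22.7 = 9.956 mol
n/ν for N2 = 8.760/1 = 8.760
n/ν for O2 = 9.956/1 = 9.956
Smallest n/ν is N2 → limiting reagent.
O2 consumed = (1/1) × 8.760 = 8.760 mol
O2 remaining = 9.956 − 8.760 = 1.196 mol
mass = 1.196 × 32.00 = 38.27 g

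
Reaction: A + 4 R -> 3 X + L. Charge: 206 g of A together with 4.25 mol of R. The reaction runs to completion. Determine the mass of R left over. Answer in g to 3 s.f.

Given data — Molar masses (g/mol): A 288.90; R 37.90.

53.0 g

n(A) = 206.0 / 288.90 = 0.7130 mol
n(R) = 4.250 mol
n/ν → A: 0.7130, R: 1.063; A is limiting.
R consumed = (4/1) × 0.7130 = 2.852 mol
R remaining = 4.250 − 2.852 = 1.398 mol
mass = 1.398 × 37.90 = 52.98 g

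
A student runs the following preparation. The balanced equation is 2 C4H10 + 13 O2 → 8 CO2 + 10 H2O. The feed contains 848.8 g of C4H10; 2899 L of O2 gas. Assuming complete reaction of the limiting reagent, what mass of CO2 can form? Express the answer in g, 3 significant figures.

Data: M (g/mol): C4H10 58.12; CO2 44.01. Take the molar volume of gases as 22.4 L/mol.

n(C4H10) = 848.8 / 58.12 = 14.60 mol
n(O2) = 2899 / 22.4 = 129.4 mol
n/ν for C4H10 = 14.60/2 = 7.300
n/ν for O2 = 129.4/13 = 9.954
Smallest n/ν is C4H10 → limiting reagent.
n(CO2) = (8/2) × 14.60 = 58.40 mol
mass = 58.40 × 44.01 = 2570 g

2570 g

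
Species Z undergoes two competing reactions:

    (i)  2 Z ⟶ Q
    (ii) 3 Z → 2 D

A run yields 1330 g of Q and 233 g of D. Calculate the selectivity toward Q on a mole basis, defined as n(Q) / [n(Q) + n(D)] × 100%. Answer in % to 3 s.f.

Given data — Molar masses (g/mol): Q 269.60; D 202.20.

n(Q) = 1330 / 269.60 = 4.933 mol
n(D) = 233 / 202.20 = 1.152 mol
selectivity = 4.933/(4.933+1.152) × 100 = 81.07 %

81.1 %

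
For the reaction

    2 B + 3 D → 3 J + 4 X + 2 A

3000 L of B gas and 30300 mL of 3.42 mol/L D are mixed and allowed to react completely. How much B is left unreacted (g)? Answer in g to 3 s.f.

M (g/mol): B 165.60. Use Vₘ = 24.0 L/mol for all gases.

n(B) = 3000 / 24.0 = 125.0 mol
n(D) = 3.42 × 30300/1000 = 103.6 mol
n/ν for B = 125.0/2 = 62.50
n/ν for D = 103.6/3 = 34.53
Smallest n/ν is D → limiting reagent.
B consumed = (2/3) × 103.6 = 69.07 mol
B remaining = 125.0 − 69.07 = 55.93 mol
mass = 55.93 × 165.60 = 9262 g

9260 g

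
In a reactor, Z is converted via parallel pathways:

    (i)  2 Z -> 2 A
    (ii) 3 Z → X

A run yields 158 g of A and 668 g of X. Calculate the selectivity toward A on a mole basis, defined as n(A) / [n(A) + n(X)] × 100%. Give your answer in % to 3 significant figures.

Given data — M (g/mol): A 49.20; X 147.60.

41.5 %

n(A) = 158 / 49.20 = 3.211 mol
n(X) = 668 / 147.60 = 4.526 mol
selectivity = 3.211/(3.211+4.526) × 100 = 41.50 %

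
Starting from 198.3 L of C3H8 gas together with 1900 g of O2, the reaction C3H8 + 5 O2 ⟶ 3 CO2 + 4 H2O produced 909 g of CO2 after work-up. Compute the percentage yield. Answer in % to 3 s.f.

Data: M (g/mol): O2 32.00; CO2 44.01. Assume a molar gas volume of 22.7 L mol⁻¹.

n(C3H8) = 198.3 / 22.7 = 8.736 mol
n(O2) = 1900 / 32.00 = 59.38 mol
n/ν → C3H8: 8.736, O2: 11.88; C3H8 is limiting.
theoretical n(CO2) = (3/1) × 8.736 = 26.21 mol → 1154 g
% yield = 909 / 1154 × 100 = 78.77 %

78.8 %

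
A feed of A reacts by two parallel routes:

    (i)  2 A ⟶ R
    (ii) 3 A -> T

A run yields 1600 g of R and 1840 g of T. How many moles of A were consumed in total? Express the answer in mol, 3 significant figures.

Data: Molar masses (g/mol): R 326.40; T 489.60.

21.1 mol

n(R) = 1600 / 326.40 = 4.902 mol
n(T) = 1840 / 489.60 = 3.758 mol
n(A) via (i) = (2/1)×4.902 = 9.804 mol
n(A) via (ii) = (3/1)×3.758 = 11.27 mol
total n(A) = 9.804 + 11.27 = 21.07 mol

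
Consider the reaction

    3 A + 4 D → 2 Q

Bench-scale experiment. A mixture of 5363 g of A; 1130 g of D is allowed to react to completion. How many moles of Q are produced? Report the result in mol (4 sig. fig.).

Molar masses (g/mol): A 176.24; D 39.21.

n(A) = 5363 / 176.24 = 30.43 mol
n(D) = 1130 / 39.21 = 28.82 mol
n/ν → A: 10.14, D: 7.205; D is limiting.
n(Q) = (2/4) × 28.82 = 14.41 mol

14.41 mol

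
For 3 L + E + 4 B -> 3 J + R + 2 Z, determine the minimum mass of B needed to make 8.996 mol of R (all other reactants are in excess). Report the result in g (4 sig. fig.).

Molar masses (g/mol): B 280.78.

n(R) = 8.996 mol
n(B) = (4/1) × 8.996 = 35.98 mol
mass = 35.98 × 280.78 = 10100 g

10100 g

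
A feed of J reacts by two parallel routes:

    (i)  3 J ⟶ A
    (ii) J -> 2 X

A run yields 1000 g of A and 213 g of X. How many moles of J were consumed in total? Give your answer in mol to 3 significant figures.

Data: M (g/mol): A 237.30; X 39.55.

n(A) = 1000 / 237.30 = 4.214 mol
n(X) = 213 / 39.55 = 5.386 mol
n(J) via (i) = (3/1)×4.214 = 12.64 mol
n(J) via (ii) = (1/2)×5.386 = 2.693 mol
total n(J) = 12.64 + 2.693 = 15.33 mol

15.3 mol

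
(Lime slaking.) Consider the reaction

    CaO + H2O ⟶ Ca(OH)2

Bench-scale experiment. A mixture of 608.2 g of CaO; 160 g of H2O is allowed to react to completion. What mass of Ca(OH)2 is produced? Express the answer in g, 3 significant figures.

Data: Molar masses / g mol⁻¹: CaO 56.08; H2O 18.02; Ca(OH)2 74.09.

n(CaO) = 608.2 / 56.08 = 10.85 mol
n(H2O) = 160.0 / 18.02 = 8.879 mol
n/ν → CaO: 10.85, H2O: 8.879; H2O is limiting.
n(Ca(OH)2) = (1/1) × 8.879 = 8.879 mol
mass = 8.879 × 74.09 = 657.8 g

658 g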